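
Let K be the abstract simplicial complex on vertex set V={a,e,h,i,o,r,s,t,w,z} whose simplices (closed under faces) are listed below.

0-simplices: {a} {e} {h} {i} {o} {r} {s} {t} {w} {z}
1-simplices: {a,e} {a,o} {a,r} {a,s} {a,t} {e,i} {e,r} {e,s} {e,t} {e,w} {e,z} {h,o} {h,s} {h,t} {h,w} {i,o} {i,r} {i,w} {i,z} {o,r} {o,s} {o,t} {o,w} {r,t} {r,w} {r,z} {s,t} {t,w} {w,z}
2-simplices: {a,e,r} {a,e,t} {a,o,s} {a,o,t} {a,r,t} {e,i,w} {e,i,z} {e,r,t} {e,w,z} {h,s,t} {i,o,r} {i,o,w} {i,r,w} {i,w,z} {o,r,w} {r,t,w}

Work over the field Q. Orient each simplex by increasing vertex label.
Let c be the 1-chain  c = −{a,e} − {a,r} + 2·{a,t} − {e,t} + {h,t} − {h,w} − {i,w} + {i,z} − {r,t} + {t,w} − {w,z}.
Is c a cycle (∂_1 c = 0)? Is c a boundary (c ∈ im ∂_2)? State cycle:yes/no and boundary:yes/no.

n_0=10 n_1=29 n_2=16  [Q]
∂1: piv[ae,ao,ar,as,at,ei,ew,ez,ho] rk=9  ker:er,es,et,hs,ht,hw,io,ir,iw,iz,or,os,ot,ow,rt,rw,rz,st,tw,wz
∂2: piv[aer,aet,aos,aot,art,eiw,eiz,ewz,hst,ior,iow,irw,rtw] rk=13  ker:ert,iwz,orw
∂1c = 0
c vs im∂2: residual ≠ 0 ⇒ not boundary

cycle:yes boundary:no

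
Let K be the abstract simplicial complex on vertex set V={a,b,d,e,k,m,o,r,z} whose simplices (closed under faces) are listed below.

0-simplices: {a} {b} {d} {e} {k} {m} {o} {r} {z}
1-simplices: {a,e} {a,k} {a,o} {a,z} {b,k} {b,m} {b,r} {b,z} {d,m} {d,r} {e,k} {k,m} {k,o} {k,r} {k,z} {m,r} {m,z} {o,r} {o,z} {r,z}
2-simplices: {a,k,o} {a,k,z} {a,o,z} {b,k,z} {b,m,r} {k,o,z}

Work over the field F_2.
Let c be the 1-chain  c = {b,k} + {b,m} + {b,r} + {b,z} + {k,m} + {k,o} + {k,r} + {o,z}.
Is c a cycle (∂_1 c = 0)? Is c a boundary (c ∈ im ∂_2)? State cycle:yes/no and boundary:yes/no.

n_0=9 n_1=20 n_2=6  [Z2]
∂1: piv[ae,ak,ao,az,bk,bm,br,dm] rk=8  ker:bz,dr,ek,km,ko,kr,kz,mr,mz,or,oz,rz
∂2: piv[ako,akz,aoz,bkz,bmr] rk=5  ker:koz
∂1c = 0
c vs im∂2: residual ≠ 0 ⇒ not boundary

cycle:yes boundary:no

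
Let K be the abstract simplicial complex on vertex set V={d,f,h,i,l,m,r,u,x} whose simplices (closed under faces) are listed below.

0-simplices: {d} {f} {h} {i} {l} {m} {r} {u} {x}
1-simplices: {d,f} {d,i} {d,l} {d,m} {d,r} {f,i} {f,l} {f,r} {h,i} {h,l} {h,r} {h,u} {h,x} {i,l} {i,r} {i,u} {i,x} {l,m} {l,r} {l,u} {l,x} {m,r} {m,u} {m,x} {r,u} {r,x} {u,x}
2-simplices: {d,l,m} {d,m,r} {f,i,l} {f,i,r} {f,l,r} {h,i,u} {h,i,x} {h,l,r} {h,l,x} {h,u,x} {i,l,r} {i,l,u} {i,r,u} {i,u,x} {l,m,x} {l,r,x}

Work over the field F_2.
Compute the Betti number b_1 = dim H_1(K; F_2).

b_1=5

n_0=9 n_1=27 n_2=16  [Z2]
∂1: piv[df,di,dl,dm,dr,hi,hu,hx] rk=8  ker:fi,fl,fr,hl,hr,il,ir,iu,ix,lm,lr,lu,lx,mr,mu,mx,ru,rx,ux
∂2: piv[dlm,dmr,fil,fir,flr,hiu,hix,hlr,hlx,hux,ilu,iru,lmx,lrx] rk=14  ker:ilr,iux
b_1=(27−8)−14=5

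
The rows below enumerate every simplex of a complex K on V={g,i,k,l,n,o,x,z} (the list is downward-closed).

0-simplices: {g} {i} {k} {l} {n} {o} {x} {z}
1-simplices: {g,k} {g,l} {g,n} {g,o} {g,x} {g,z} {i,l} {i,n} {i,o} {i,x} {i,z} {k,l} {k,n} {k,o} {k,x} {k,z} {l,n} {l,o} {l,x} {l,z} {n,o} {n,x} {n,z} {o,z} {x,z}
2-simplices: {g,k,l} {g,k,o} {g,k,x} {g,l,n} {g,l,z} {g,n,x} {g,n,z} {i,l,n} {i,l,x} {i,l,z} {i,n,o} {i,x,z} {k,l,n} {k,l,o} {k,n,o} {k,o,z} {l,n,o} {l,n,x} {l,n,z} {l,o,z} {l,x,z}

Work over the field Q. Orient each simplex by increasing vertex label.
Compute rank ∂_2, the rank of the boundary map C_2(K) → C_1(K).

rank∂_2=18

n_0=8 n_1=25 n_2=21  [Q]
∂1: piv[gk,gl,gn,go,gx,gz,il] rk=7  ker:in,io,ix,iz,kl,kn,ko,kx,kz,ln,lo,lx,lz,no,nx,nz,oz,xz
∂2: piv[gkl,gko,gkx,gln,glz,gnx,gnz,iln,ilx,ilz,ino,ixz,kln,klo,kno,koz,lnx,loz] rk=18  ker:lno,lnz,lxz
rk∂_2=18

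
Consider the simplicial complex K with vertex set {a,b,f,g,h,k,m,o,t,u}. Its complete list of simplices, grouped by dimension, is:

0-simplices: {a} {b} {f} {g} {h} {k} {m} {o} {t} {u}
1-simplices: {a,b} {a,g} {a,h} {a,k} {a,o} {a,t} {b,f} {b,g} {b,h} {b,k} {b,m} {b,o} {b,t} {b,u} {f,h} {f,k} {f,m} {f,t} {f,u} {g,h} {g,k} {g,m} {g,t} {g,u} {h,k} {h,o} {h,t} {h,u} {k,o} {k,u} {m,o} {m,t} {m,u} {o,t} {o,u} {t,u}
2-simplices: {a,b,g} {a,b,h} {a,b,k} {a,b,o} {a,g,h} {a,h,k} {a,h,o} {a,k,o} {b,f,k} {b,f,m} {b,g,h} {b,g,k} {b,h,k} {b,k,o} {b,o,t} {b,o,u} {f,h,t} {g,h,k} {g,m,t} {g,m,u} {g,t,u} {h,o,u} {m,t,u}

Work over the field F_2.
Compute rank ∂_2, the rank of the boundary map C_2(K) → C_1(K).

n_0=10 n_1=36 n_2=23  [Z2]
∂1: piv[ab,ag,ah,ak,ao,at,bf,bm,bu] rk=9  ker:bg,bh,bk,bo,bt,fh,fk,fm,ft,fu,gh,gk,gm,gt,gu,hk,ho,ht,hu,ko,ku,mo,mt,mu,ot,ou,tu
∂2: piv[abg,abh,abk,abo,agh,ahk,aho,ako,bfk,bfm,bgk,bot,bou,fht,gmt,gmu,gtu,hou] rk=18  ker:bgh,bhk,bko,ghk,mtu
rk∂_2=18

rank∂_2=18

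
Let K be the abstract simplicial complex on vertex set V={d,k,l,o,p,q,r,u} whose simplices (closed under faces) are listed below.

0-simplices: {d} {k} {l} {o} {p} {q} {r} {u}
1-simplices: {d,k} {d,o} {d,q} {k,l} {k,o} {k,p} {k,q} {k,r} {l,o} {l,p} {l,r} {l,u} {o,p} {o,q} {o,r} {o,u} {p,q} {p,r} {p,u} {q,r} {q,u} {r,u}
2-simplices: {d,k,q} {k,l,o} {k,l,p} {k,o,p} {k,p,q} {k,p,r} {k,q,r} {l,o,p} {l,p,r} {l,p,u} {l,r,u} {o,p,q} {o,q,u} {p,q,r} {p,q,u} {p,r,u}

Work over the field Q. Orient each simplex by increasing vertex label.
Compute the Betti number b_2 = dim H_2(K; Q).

n_0=8 n_1=22 n_2=16  [Q]
∂1: piv[dk,do,dq,kl,kp,kr,lu] rk=7  ker:ko,kq,lo,lp,lr,op,oq,or,ou,pq,pr,pu,qr,qu,ru
∂2: piv[dkq,klo,klp,kop,kpq,kpr,kqr,lpr,lpu,lru,opq,oqu,pqu] rk=13  ker:lop,pqr,pru
b_2=(16−13)−0=3

b_2=3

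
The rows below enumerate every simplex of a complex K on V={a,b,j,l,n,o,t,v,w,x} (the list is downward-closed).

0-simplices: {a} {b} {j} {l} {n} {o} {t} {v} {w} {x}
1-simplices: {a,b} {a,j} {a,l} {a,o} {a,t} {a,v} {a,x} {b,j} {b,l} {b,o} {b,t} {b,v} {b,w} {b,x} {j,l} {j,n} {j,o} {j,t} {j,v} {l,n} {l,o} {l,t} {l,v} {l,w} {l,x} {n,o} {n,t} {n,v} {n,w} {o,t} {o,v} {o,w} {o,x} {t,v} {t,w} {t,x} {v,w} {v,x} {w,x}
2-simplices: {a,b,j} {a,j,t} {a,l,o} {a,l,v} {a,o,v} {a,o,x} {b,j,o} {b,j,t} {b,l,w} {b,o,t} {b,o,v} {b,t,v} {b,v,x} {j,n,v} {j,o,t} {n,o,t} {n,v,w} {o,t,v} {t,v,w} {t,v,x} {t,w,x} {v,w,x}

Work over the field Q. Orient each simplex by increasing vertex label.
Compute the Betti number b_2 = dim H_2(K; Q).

b_2=3

n_0=10 n_1=39 n_2=22  [Q]
∂1: piv[ab,aj,al,ao,at,av,ax,bw,jn] rk=9  ker:bj,bl,bo,bt,bv,bx,jl,jo,jt,jv,ln,lo,lt,lv,lw,lx,no,nt,nv,nw,ot,ov,ow,ox,tv,tw,tx,vw,vx,wx
∂2: piv[abj,ajt,alo,alv,aov,aox,bjo,bjt,blw,bot,bov,btv,bvx,jnv,not,nvw,tvw,tvx,twx] rk=19  ker:jot,otv,vwx
b_2=(22−19)−0=3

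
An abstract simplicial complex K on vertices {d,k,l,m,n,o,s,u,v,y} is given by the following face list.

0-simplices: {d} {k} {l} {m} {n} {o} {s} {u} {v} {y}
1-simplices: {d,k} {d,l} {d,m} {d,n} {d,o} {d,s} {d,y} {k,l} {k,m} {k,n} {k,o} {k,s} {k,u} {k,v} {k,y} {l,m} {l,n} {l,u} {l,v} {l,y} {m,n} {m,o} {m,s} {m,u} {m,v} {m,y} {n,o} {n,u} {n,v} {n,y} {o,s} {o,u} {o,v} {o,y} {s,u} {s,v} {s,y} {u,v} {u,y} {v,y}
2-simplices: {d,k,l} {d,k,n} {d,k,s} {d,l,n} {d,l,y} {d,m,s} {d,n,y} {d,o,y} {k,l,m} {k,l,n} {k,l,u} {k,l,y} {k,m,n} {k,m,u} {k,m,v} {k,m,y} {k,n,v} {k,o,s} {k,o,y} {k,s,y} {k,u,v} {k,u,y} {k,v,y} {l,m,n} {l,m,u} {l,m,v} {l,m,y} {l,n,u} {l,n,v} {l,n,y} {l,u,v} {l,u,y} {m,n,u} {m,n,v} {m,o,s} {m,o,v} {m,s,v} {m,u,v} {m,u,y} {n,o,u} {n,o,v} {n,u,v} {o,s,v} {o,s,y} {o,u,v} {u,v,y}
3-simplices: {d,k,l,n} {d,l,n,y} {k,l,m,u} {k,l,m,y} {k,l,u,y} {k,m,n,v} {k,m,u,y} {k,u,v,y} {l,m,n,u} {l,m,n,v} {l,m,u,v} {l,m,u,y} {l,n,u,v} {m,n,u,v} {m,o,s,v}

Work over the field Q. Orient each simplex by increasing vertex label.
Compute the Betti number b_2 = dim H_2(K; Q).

b_2=4

n_0=10 n_1=40 n_2=46 n_3=15  [Q]
∂1: piv[dk,dl,dm,dn,do,ds,dy,ku,kv] rk=9  ker:kl,km,kn,ko,ks,ky,lm,ln,lu,lv,ly,mn,mo,ms,mu,mv,my,no,nu,nv,ny,os,ou,ov,oy,su,sv,sy,uv,uy,vy
∂2: piv[dkl,dkn,dks,dln,dly,dms,dny,doy,klm,klu,kly,kmn,kmu,kmv,kmy,knv,kos,koy,ksy,kuv,kuy,kvy,lmv,lnu,mos,mov,msv,nou,nov] rk=29  ker:kln,lmn,lmu,lmy,lnv,lny,luv,luy,mnu,mnv,muv,muy,nuv,osv,osy,ouv,uvy
∂3: piv[dkln,dlny,klmu,klmy,kluy,kmnv,kmuy,kuvy,lmnu,lmnv,lmuv,lnuv,mosv] rk=13  ker:lmuy,mnuv
b_2=(46−29)−13=4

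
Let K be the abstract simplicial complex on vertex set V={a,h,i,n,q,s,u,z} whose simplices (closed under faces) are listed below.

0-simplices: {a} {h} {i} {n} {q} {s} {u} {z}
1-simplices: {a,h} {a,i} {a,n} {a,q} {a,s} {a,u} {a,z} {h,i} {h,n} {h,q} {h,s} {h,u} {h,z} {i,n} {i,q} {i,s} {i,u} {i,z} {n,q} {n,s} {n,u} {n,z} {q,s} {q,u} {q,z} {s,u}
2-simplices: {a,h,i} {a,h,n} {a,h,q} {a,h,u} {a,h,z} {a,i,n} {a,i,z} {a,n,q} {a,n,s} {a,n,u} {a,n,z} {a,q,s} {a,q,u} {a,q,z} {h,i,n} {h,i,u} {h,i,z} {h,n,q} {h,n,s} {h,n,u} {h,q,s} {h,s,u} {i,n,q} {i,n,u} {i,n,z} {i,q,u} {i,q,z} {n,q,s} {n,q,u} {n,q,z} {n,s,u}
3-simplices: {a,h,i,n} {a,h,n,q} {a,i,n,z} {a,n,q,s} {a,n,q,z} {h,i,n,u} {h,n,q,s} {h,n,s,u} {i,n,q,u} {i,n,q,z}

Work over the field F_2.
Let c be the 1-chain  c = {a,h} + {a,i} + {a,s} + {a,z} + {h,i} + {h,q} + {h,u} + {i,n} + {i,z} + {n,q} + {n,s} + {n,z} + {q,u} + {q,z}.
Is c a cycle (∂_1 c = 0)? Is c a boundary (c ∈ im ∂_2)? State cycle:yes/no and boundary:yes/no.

n_0=8 n_1=26 n_2=31 n_3=10  [Z2]
∂1: piv[ah,ai,an,aq,as,au,az] rk=7  ker:hi,hn,hq,hs,hu,hz,in,iq,is,iu,iz,nq,ns,nu,nz,qs,qu,qz,su
∂2: piv[ahi,ahn,ahq,ahu,ahz,ain,aiz,anq,ans,anu,anz,aqs,aqu,aqz,hiu,hns,hsu,inq] rk=18  ker:hin,hiz,hnq,hnu,hqs,inu,inz,iqu,iqz,nqs,nqu,nqz,nsu
∂3: piv[ahin,ahnq,ainz,anqs,anqz,hinu,hnqs,hnsu,inqu,inqz] rk=10
∂1c = 0
c vs im∂2: reduces to 0 ⇒ boundary

cycle:yes boundary:yes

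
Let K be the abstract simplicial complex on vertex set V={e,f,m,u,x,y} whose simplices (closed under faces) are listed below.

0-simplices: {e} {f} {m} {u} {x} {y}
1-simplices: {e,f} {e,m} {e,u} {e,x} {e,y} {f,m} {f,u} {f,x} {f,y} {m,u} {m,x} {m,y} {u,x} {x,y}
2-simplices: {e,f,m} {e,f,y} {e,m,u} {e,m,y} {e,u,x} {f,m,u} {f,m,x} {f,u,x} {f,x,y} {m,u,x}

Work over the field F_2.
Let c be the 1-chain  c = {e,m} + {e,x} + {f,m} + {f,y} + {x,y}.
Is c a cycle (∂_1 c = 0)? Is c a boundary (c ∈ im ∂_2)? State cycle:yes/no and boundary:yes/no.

n_0=6 n_1=14 n_2=10  [Z2]
∂1: piv[ef,em,eu,ex,ey] rk=5  ker:fm,fu,fx,fy,mu,mx,my,ux,xy
∂2: piv[efm,efy,emu,emy,eux,fmu,fmx,fux,fxy] rk=9  ker:mux
∂1c = 0
c vs im∂2: reduces to 0 ⇒ boundary

cycle:yes boundary:yes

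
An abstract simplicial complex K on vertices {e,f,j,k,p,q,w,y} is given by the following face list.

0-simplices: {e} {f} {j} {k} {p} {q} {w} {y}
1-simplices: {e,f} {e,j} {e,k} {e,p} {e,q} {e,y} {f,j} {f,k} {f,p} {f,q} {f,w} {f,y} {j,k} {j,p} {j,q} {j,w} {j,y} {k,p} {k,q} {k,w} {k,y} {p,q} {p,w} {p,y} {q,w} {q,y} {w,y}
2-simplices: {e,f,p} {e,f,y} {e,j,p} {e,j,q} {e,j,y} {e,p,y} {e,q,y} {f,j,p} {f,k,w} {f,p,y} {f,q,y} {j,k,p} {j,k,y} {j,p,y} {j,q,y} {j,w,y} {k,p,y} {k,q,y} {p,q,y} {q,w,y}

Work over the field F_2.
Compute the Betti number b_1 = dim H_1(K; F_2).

b_1=4

n_0=8 n_1=27 n_2=20  [Z2]
∂1: piv[ef,ej,ek,ep,eq,ey,fw] rk=7  ker:fj,fk,fp,fq,fy,jk,jp,jq,jw,jy,kp,kq,kw,ky,pq,pw,py,qw,qy,wy
∂2: piv[efp,efy,ejp,ejq,ejy,epy,eqy,fjp,fkw,fqy,jkp,jky,jwy,kqy,pqy,qwy] rk=16  ker:fpy,jpy,jqy,kpy
b_1=(27−7)−16=4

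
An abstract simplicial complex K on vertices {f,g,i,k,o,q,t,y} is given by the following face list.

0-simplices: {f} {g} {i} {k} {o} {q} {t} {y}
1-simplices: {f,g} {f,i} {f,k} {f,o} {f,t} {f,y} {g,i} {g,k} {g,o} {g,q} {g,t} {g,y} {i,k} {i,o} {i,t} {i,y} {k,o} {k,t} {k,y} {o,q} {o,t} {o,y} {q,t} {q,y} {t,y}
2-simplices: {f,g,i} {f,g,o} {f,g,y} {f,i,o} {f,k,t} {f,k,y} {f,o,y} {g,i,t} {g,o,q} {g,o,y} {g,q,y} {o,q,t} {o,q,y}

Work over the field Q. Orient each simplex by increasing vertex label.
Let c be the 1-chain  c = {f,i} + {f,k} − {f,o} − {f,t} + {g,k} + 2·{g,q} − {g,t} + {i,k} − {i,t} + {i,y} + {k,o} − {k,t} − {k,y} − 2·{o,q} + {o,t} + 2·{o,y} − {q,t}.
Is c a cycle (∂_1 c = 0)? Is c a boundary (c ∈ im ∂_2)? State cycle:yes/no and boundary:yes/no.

cycle:no boundary:no

n_0=8 n_1=25 n_2=13  [Q]
∂1: piv[fg,fi,fk,fo,ft,fy,gq] rk=7  ker:gi,gk,go,gt,gy,ik,io,it,iy,ko,kt,ky,oq,ot,oy,qt,qy,ty
∂2: piv[fgi,fgo,fgy,fio,fkt,fky,foy,git,goq,gqy,oqt] rk=11  ker:goy,oqy
∂1c = −2·{g} + 4·{k} − {o} + {q} − 4·{t} + 2·{y}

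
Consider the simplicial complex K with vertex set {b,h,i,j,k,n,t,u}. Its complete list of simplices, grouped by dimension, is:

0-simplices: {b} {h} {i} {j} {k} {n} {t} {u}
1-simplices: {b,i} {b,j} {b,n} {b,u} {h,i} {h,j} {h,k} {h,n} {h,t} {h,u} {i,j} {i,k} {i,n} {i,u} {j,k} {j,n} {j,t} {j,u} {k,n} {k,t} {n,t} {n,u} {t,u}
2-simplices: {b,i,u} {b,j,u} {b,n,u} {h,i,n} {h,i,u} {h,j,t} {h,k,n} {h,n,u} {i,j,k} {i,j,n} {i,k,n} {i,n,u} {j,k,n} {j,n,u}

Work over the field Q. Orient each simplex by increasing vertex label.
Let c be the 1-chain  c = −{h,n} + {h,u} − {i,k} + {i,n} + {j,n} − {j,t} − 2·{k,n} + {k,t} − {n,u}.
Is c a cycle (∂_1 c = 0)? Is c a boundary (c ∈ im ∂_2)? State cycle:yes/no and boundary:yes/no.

cycle:yes boundary:no

n_0=8 n_1=23 n_2=14  [Q]
∂1: piv[bi,bj,bn,bu,hi,hk,ht] rk=7  ker:hj,hn,hu,ij,ik,in,iu,jk,jn,jt,ju,kn,kt,nt,nu,tu
∂2: piv[biu,bju,bnu,hin,hiu,hjt,hkn,hnu,ijk,ijn,ikn,jnu] rk=12  ker:inu,jkn
∂1c = 0
c vs im∂2: residual ≠ 0 ⇒ not boundary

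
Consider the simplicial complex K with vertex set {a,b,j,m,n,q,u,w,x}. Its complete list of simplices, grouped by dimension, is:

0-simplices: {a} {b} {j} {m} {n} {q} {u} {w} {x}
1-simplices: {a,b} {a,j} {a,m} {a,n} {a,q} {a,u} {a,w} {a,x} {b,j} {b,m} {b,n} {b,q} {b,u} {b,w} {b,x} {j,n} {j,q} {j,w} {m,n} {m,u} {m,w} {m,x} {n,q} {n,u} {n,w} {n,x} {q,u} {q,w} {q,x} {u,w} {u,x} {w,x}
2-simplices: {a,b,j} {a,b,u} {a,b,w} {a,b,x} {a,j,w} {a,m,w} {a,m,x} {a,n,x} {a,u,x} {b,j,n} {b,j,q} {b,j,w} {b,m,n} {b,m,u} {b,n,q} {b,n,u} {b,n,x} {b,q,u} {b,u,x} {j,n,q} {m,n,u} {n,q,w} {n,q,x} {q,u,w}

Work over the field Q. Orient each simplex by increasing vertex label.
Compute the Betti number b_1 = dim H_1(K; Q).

b_1=4

n_0=9 n_1=32 n_2=24  [Q]
∂1: piv[ab,aj,am,an,aq,au,aw,ax] rk=8  ker:bj,bm,bn,bq,bu,bw,bx,jn,jq,jw,mn,mu,mw,mx,nq,nu,nw,nx,qu,qw,qx,uw,ux,wx
∂2: piv[abj,abu,abw,abx,ajw,amw,amx,anx,aux,bjn,bjq,bmn,bmu,bnq,bnu,bnx,bqu,nqw,nqx,quw] rk=20  ker:bjw,bux,jnq,mnu
b_1=(32−8)−20=4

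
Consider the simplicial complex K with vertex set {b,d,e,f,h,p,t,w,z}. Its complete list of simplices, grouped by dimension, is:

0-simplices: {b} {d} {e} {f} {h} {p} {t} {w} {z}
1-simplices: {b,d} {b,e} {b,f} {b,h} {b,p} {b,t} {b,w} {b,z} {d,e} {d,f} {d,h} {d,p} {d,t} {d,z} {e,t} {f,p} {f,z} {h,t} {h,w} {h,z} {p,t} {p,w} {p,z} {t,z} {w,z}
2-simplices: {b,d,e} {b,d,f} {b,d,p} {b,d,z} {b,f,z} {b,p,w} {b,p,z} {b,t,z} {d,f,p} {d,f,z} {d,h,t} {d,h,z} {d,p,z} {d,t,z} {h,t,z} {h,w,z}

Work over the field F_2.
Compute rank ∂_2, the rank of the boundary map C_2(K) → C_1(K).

n_0=9 n_1=25 n_2=16  [Z2]
∂1: piv[bd,be,bf,bh,bp,bt,bw,bz] rk=8  ker:de,df,dh,dp,dt,dz,et,fp,fz,ht,hw,hz,pt,pw,pz,tz,wz
∂2: piv[bde,bdf,bdp,bdz,bfz,bpw,bpz,btz,dfp,dht,dhz,dtz,hwz] rk=13  ker:dfz,dpz,htz
rk∂_2=13

rank∂_2=13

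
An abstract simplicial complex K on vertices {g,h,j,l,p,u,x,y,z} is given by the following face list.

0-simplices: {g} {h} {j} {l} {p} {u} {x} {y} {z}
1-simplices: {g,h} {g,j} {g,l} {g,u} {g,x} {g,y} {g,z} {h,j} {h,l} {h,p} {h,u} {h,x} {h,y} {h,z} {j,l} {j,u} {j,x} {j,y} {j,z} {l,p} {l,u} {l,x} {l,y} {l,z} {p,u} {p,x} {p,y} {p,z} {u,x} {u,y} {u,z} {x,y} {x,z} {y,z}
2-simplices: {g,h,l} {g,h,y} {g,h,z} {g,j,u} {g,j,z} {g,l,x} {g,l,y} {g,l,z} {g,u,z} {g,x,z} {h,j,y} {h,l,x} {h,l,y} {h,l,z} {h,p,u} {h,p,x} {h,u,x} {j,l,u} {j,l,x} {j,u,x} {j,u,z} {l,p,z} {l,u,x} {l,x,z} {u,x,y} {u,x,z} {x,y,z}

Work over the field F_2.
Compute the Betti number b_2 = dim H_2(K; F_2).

n_0=9 n_1=34 n_2=27  [Z2]
∂1: piv[gh,gj,gl,gu,gx,gy,gz,hp] rk=8  ker:hj,hl,hu,hx,hy,hz,jl,ju,jx,jy,jz,lp,lu,lx,ly,lz,pu,px,py,pz,ux,uy,uz,xy,xz,yz
∂2: piv[ghl,ghy,ghz,gju,gjz,glx,gly,glz,guz,gxz,hjy,hlx,hpu,hpx,hux,jlu,jlx,jux,lpz,uxy,uxz,xyz] rk=22  ker:hly,hlz,juz,lux,lxz
b_2=(27−22)−0=5

b_2=5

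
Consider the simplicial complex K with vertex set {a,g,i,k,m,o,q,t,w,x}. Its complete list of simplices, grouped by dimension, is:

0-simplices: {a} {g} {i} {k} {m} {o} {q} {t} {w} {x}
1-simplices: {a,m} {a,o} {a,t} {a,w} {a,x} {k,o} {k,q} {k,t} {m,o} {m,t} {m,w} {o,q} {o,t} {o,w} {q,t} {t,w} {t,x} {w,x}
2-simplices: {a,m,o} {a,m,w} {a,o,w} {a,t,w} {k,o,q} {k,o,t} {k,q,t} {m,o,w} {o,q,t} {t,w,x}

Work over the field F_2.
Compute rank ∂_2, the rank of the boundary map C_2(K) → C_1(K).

rank∂_2=8

n_0=10 n_1=18 n_2=10  [Z2]
∂1: piv[am,ao,at,aw,ax,ko,kq] rk=7  ker:kt,mo,mt,mw,oq,ot,ow,qt,tw,tx,wx
∂2: piv[amo,amw,aow,atw,koq,kot,kqt,twx] rk=8  ker:mow,oqt
rk∂_2=8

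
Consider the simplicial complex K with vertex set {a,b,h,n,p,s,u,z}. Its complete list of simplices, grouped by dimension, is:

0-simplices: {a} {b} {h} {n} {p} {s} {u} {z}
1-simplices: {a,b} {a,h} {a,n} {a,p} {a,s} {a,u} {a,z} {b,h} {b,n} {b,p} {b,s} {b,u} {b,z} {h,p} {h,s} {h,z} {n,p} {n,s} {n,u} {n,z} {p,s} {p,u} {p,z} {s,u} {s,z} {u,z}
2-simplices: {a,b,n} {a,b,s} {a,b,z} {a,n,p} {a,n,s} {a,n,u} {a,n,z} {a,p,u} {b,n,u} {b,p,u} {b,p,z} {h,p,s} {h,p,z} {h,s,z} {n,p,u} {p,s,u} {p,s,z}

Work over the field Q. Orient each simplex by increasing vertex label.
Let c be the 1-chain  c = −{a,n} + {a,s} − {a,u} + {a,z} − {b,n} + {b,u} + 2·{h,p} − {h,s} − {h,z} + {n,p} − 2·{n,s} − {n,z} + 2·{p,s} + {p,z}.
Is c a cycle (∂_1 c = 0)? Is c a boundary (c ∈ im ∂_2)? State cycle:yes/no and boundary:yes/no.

n_0=8 n_1=26 n_2=17  [Q]
∂1: piv[ab,ah,an,ap,as,au,az] rk=7  ker:bh,bn,bp,bs,bu,bz,hp,hs,hz,np,ns,nu,nz,ps,pu,pz,su,sz,uz
∂2: piv[abn,abs,abz,anp,ans,anu,anz,apu,bnu,bpu,bpz,hps,hpz,hsz,psu] rk=15  ker:npu,psz
∂1c = 0
c vs im∂2: residual ≠ 0 ⇒ not boundary

cycle:yes boundary:no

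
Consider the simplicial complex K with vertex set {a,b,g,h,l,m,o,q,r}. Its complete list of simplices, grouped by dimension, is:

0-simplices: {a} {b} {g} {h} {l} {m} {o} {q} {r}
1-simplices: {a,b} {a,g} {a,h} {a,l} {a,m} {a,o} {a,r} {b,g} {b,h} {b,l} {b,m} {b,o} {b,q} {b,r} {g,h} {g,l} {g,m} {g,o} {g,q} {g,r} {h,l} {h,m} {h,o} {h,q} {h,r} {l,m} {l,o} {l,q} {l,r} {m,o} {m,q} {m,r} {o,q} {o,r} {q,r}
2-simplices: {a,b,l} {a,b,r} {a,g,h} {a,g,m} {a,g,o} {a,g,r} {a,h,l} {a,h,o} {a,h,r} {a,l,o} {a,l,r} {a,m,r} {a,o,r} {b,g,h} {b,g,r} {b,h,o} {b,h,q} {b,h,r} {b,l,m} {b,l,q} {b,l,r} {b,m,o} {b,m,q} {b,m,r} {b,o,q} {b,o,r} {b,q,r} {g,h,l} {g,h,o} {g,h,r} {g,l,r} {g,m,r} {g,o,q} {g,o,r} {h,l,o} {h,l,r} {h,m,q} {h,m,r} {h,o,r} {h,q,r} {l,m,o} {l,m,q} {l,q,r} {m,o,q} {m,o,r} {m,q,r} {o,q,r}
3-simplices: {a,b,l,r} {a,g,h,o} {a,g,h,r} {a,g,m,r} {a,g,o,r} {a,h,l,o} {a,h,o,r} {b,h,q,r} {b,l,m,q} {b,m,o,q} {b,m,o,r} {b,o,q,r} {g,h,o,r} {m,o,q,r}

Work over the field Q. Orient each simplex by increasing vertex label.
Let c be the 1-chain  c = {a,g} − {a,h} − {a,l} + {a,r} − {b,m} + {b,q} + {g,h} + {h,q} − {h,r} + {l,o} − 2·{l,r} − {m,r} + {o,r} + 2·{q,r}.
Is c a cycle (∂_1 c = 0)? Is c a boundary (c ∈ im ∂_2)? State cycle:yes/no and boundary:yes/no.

n_0=9 n_1=35 n_2=47 n_3=14  [Q]
∂1: piv[ab,ag,ah,al,am,ao,ar,bq] rk=8  ker:bg,bh,bl,bm,bo,br,gh,gl,gm,go,gq,gr,hl,hm,ho,hq,hr,lm,lo,lq,lr,mo,mq,mr,oq,or,qr
∂2: piv[abl,abr,agh,agm,ago,agr,ahl,aho,ahr,alo,alr,amr,aor,bgh,bgr,bho,bhq,blm,blq,bmo,bmq,bmr,boq,bqr,ghl,goq,hmq] rk=27  ker:bhr,blr,bor,gho,ghr,glr,gmr,gor,hlo,hlr,hmr,hor,hqr,lmo,lmq,lqr,moq,mor,mqr,oqr
∂3: piv[ablr,agho,aghr,agmr,agor,ahlo,ahor,bhqr,blmq,bmoq,bmor,boqr,moqr] rk=13  ker:ghor
∂1c = 0
c vs im∂2: reduces to 0 ⇒ boundary

cycle:yes boundary:yes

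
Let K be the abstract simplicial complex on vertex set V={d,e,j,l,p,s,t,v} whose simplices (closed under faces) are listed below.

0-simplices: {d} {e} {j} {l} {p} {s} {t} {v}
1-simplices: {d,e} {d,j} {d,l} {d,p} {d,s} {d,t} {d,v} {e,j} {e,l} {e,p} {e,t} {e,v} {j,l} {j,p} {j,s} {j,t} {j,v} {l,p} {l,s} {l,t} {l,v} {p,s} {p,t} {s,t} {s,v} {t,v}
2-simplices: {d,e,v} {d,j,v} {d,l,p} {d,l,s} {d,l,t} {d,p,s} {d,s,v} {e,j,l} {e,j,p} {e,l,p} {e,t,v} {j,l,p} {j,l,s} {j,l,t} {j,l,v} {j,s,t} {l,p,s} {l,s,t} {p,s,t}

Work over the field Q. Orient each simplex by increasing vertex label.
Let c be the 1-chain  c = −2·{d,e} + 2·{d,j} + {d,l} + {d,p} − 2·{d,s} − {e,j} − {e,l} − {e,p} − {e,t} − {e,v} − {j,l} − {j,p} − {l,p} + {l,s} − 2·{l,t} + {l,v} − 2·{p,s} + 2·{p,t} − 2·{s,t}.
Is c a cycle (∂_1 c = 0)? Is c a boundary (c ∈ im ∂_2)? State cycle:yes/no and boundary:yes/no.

n_0=8 n_1=26 n_2=19  [Q]
∂1: piv[de,dj,dl,dp,ds,dt,dv] rk=7  ker:ej,el,ep,et,ev,jl,jp,js,jt,jv,lp,ls,lt,lv,ps,pt,st,sv,tv
∂2: piv[dev,djv,dlp,dls,dlt,dps,dsv,ejl,ejp,elp,etv,jls,jlt,jlv,jst,pst] rk=16  ker:jlp,lps,lst
∂1c = 3·{e} + 3·{j} − 2·{p} − {s} − 3·{t}

cycle:no boundary:no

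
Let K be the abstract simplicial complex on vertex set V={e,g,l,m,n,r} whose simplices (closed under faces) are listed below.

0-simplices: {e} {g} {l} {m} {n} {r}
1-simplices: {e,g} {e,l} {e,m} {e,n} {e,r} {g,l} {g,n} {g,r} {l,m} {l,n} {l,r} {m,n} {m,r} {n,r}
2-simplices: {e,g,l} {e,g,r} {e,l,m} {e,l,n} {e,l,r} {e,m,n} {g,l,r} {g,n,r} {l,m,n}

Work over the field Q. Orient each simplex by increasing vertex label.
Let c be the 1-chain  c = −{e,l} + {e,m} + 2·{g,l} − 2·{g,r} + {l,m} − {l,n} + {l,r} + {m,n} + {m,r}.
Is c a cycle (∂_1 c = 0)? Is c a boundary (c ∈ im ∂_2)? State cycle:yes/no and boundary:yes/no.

cycle:yes boundary:no

n_0=6 n_1=14 n_2=9  [Q]
∂1: piv[eg,el,em,en,er] rk=5  ker:gl,gn,gr,lm,ln,lr,mn,mr,nr
∂2: piv[egl,egr,elm,eln,elr,emn,gnr] rk=7  ker:glr,lmn
∂1c = 0
c vs im∂2: residual ≠ 0 ⇒ not boundary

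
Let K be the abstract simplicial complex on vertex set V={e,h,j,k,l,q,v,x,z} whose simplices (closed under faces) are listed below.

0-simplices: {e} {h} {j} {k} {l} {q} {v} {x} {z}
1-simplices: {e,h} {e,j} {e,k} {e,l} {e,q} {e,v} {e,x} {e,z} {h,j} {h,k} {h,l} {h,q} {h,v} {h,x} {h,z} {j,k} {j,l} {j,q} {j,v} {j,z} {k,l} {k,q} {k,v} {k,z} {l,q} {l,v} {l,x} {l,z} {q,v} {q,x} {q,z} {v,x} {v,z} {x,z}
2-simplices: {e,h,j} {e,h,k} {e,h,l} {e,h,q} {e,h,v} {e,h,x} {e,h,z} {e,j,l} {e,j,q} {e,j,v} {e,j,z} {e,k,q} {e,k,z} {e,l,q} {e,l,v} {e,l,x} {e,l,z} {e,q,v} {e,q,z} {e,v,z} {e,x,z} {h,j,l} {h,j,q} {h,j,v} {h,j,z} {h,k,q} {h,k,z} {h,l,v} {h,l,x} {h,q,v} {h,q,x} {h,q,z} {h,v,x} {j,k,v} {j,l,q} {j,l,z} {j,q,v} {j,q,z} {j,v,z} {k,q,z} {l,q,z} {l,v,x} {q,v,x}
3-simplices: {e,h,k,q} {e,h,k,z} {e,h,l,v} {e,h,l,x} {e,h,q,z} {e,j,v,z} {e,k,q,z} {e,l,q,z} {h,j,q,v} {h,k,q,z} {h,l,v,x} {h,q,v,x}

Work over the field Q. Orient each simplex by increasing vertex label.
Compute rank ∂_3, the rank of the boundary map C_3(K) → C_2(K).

rank∂_3=11

n_0=9 n_1=34 n_2=43 n_3=12  [Q]
∂1: piv[eh,ej,ek,el,eq,ev,ex,ez] rk=8  ker:hj,hk,hl,hq,hv,hx,hz,jk,jl,jq,jv,jz,kl,kq,kv,kz,lq,lv,lx,lz,qv,qx,qz,vx,vz,xz
∂2: piv[ehj,ehk,ehl,ehq,ehv,ehx,ehz,ejl,ejq,ejv,ejz,ekq,ekz,elq,elv,elx,elz,eqv,eqz,evz,exz,hqx,hvx,jkv] rk=24  ker:hjl,hjq,hjv,hjz,hkq,hkz,hlv,hlx,hqv,hqz,jlq,jlz,jqv,jqz,jvz,kqz,lqz,lvx,qvx
∂3: piv[ehkq,ehkz,ehlv,ehlx,ehqz,ejvz,ekqz,elqz,hjqv,hlvx,hqvx] rk=11  ker:hkqz
rk∂_3=11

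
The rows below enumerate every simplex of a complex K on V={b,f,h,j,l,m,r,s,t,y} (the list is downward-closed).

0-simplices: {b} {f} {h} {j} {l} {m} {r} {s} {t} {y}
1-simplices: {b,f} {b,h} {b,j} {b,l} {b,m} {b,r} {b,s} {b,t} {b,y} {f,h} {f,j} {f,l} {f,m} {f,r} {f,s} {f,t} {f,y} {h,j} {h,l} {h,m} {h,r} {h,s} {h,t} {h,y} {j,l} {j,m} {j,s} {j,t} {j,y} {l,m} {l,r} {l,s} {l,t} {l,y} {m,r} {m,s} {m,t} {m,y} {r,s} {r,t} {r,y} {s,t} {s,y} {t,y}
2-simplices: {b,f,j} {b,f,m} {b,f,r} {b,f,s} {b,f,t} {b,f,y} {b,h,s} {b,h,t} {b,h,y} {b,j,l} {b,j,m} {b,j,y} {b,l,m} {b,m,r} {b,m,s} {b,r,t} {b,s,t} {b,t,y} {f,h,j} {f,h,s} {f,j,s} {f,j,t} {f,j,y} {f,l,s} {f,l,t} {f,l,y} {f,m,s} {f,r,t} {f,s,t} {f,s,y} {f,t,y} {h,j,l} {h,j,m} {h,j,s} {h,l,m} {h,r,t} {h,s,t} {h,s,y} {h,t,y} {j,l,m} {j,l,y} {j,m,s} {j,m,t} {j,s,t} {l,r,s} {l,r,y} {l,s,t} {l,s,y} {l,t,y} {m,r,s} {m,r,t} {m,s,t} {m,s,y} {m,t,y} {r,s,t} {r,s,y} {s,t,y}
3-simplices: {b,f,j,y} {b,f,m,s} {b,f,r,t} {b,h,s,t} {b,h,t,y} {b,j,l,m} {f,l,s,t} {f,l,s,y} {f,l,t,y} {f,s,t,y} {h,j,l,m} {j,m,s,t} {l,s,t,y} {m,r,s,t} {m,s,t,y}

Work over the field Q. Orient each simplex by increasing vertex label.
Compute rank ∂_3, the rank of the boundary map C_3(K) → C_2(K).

rank∂_3=14

n_0=10 n_1=44 n_2=57 n_3=15  [Q]
∂1: piv[bf,bh,bj,bl,bm,br,bs,bt,by] rk=9  ker:fh,fj,fl,fm,fr,fs,ft,fy,hj,hl,hm,hr,hs,ht,hy,jl,jm,js,jt,jy,lm,lr,ls,lt,ly,mr,ms,mt,my,rs,rt,ry,st,sy,ty
∂2: piv[bfj,bfm,bfr,bfs,bft,bfy,bhs,bht,bhy,bjl,bjm,bjy,blm,bmr,bms,brt,bst,bty,fhj,fhs,fjs,fjt,fls,flt,fly,fsy,hjl,hjm,hrt,jly,jmt,lrs,lry,mrs,msy] rk=35  ker:fjy,fms,frt,fst,fty,hjs,hlm,hst,hsy,hty,jlm,jms,jst,lst,lsy,lty,mrt,mst,mty,rst,rsy,sty
∂3: piv[bfjy,bfms,bfrt,bhst,bhty,bjlm,flst,flsy,flty,fsty,hjlm,jmst,mrst,msty] rk=14  ker:lsty
rk∂_3=14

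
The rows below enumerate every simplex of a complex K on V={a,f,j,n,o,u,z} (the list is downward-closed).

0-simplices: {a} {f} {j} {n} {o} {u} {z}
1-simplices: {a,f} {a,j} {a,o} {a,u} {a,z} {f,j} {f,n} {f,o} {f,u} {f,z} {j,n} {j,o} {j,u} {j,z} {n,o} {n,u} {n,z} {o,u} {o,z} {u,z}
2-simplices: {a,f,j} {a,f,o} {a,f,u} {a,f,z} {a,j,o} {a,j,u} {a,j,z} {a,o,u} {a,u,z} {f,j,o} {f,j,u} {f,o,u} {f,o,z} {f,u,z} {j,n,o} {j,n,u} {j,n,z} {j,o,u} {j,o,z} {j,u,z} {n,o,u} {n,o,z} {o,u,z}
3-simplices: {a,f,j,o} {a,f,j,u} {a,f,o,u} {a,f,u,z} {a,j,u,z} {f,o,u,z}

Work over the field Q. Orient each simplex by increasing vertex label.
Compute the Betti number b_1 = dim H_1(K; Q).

n_0=7 n_1=20 n_2=23 n_3=6  [Q]
∂1: piv[af,aj,ao,au,az,fn] rk=6  ker:fj,fo,fu,fz,jn,jo,ju,jz,no,nu,nz,ou,oz,uz
∂2: piv[afj,afo,afu,afz,ajo,aju,ajz,aou,auz,foz,jno,jnu,jnz] rk=13  ker:fjo,fju,fou,fuz,jou,joz,juz,nou,noz,ouz
∂3: piv[afjo,afju,afou,afuz,ajuz,fouz] rk=6
b_1=(20−6)−13=1

b_1=1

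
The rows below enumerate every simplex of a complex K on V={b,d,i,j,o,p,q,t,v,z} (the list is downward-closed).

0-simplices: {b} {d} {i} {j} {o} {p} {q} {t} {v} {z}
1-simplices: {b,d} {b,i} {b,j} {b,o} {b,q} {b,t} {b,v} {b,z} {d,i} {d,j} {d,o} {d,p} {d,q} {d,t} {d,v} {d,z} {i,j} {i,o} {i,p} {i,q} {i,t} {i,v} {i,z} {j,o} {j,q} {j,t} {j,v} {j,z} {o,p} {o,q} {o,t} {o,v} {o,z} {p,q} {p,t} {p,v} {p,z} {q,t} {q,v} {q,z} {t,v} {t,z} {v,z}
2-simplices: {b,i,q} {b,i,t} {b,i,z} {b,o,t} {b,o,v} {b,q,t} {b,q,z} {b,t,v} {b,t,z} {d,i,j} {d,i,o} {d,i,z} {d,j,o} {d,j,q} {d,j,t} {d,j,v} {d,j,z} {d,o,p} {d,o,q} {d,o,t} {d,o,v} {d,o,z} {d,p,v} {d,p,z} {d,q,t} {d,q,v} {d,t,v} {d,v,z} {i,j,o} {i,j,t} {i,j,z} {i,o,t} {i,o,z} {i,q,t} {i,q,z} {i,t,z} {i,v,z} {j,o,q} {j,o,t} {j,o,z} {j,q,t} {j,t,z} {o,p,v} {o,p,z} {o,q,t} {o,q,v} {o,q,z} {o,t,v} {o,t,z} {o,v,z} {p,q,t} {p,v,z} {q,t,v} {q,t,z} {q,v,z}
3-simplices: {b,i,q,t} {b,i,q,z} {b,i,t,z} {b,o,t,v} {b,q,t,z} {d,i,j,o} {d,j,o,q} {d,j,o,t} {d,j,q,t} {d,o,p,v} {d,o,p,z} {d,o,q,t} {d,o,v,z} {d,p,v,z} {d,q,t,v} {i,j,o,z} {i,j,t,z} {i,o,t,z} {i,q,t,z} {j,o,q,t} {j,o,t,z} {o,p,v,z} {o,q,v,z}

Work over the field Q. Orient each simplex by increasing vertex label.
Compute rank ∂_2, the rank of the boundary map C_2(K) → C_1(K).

n_0=10 n_1=43 n_2=55 n_3=23  [Q]
∂1: piv[bd,bi,bj,bo,bq,bt,bv,bz,dp] rk=9  ker:di,dj,do,dq,dt,dv,dz,ij,io,ip,iq,it,iv,iz,jo,jq,jt,jv,jz,op,oq,ot,ov,oz,pq,pt,pv,pz,qt,qv,qz,tv,tz,vz
∂2: piv[biq,bit,biz,bot,bov,bqt,bqz,btv,btz,dij,dio,diz,djo,djq,djt,djv,djz,dop,doq,dot,dov,doz,dpv,dpz,dqt,dqv,dvz,ijt,ivz,pqt] rk=30  ker:dtv,ijo,ijz,iot,ioz,iqt,iqz,itz,joq,jot,joz,jqt,jtz,opv,opz,oqt,oqv,oqz,otv,otz,ovz,pvz,qtv,qtz,qvz
∂3: piv[biqt,biqz,bitz,botv,bqtz,dijo,djoq,djot,djqt,dopv,dopz,doqt,dovz,dpvz,dqtv,ijoz,ijtz,iotz,jotz,oqvz] rk=20  ker:iqtz,joqt,opvz
rk∂_2=30

rank∂_2=30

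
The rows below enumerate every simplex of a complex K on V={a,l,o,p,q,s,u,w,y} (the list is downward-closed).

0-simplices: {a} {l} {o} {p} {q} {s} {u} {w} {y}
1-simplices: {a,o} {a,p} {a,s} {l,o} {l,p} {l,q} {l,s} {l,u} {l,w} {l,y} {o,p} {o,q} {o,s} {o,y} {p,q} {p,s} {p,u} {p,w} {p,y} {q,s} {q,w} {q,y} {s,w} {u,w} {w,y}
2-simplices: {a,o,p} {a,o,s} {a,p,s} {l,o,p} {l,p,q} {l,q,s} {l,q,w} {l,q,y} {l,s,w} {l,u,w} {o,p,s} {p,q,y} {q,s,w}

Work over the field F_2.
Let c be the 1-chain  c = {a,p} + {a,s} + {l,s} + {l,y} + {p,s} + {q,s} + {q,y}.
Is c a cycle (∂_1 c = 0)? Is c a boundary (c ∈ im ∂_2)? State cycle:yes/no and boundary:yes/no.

cycle:yes boundary:yes

n_0=9 n_1=25 n_2=13  [Z2]
∂1: piv[ao,ap,as,lo,lq,lu,lw,ly] rk=8  ker:lp,ls,op,oq,os,oy,pq,ps,pu,pw,py,qs,qw,qy,sw,uw,wy
∂2: piv[aop,aos,aps,lop,lpq,lqs,lqw,lqy,lsw,luw,pqy] rk=11  ker:ops,qsw
∂1c = 0
c vs im∂2: reduces to 0 ⇒ boundary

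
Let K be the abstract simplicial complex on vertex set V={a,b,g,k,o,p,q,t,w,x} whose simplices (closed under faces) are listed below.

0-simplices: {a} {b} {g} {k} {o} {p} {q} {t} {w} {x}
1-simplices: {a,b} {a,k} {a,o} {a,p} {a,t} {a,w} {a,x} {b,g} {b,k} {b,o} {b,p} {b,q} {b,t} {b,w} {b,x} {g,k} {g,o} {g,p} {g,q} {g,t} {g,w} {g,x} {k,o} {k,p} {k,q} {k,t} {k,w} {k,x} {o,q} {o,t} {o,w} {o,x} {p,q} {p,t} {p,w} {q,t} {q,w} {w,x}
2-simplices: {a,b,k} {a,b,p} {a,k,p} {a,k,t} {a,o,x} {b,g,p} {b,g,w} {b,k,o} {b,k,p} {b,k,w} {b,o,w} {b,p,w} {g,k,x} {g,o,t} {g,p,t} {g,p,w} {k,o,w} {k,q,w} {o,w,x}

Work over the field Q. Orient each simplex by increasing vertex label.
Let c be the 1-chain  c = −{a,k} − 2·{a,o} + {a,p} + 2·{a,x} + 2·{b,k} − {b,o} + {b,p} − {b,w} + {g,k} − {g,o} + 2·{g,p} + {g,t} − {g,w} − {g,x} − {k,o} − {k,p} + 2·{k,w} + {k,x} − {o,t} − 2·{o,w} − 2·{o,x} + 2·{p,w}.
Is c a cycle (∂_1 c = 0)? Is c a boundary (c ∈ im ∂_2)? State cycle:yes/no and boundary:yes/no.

n_0=10 n_1=38 n_2=19  [Q]
∂1: piv[ab,ak,ao,ap,at,aw,ax,bg,bq] rk=9  ker:bk,bo,bp,bt,bw,bx,gk,go,gp,gq,gt,gw,gx,ko,kp,kq,kt,kw,kx,oq,ot,ow,ox,pq,pt,pw,qt,qw,wx
∂2: piv[abk,abp,akp,akt,aox,bgp,bgw,bko,bkw,bow,bpw,gkx,got,gpt,kqw,owx] rk=16  ker:bkp,gpw,kow
∂1c = −{b} − {g} + {k} + {p}

cycle:no boundary:no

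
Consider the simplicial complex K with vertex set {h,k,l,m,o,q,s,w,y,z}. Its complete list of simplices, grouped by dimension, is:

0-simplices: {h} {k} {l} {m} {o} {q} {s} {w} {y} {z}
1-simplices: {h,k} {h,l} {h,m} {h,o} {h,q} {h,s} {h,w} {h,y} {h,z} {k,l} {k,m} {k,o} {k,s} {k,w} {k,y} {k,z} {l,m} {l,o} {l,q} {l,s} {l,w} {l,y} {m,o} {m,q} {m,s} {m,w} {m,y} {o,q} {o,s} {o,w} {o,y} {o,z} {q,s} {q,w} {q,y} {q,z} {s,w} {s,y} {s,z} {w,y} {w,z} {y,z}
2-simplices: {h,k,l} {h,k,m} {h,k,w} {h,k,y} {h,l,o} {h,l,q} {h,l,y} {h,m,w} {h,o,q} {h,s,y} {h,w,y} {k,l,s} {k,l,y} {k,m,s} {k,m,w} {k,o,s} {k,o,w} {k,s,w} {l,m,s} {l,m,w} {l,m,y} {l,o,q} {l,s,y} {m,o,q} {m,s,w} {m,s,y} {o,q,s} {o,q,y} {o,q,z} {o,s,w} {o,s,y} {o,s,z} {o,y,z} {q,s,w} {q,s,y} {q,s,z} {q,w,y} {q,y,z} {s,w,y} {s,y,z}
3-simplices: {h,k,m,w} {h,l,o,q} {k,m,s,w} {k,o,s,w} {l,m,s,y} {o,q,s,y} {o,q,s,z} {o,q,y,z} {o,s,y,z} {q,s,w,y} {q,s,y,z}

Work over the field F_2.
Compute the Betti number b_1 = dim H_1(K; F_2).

b_1=5

n_0=10 n_1=42 n_2=40 n_3=11  [Z2]
∂1: piv[hk,hl,hm,ho,hq,hs,hw,hy,hz] rk=9  ker:kl,km,ko,ks,kw,ky,kz,lm,lo,lq,ls,lw,ly,mo,mq,ms,mw,my,oq,os,ow,oy,oz,qs,qw,qy,qz,sw,sy,sz,wy,wz,yz
∂2: piv[hkl,hkm,hkw,hky,hlo,hlq,hly,hmw,hoq,hsy,hwy,kls,kms,kos,kow,ksw,lms,lmw,lmy,lsy,moq,oqs,oqy,oqz,osy,osz,oyz,qsw] rk=28  ker:kly,kmw,loq,msw,msy,osw,qsy,qsz,qwy,qyz,swy,syz
∂3: piv[hkmw,hloq,kmsw,kosw,lmsy,oqsy,oqsz,oqyz,osyz,qswy] rk=10  ker:qsyz
b_1=(42−9)−28=5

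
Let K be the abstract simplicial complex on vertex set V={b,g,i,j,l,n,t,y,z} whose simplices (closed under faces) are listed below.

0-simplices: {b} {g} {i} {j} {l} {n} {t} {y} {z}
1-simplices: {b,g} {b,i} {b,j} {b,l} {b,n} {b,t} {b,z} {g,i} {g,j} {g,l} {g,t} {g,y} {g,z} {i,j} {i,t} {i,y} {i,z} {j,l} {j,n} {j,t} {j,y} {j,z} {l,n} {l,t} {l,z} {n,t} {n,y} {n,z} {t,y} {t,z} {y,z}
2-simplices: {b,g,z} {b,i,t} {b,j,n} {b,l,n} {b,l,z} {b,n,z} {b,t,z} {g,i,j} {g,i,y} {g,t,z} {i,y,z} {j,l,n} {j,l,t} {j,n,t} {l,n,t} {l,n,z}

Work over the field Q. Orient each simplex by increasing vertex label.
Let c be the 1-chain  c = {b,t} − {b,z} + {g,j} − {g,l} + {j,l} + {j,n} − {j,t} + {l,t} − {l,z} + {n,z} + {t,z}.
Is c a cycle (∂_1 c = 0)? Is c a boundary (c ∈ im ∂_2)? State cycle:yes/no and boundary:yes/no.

cycle:yes boundary:no

n_0=9 n_1=31 n_2=16  [Q]
∂1: piv[bg,bi,bj,bl,bn,bt,bz,gy] rk=8  ker:gi,gj,gl,gt,gz,ij,it,iy,iz,jl,jn,jt,jy,jz,ln,lt,lz,nt,ny,nz,ty,tz,yz
∂2: piv[bgz,bit,bjn,bln,blz,bnz,btz,gij,giy,gtz,iyz,jln,jlt,jnt] rk=14  ker:lnt,lnz
∂1c = 0
c vs im∂2: residual ≠ 0 ⇒ not boundary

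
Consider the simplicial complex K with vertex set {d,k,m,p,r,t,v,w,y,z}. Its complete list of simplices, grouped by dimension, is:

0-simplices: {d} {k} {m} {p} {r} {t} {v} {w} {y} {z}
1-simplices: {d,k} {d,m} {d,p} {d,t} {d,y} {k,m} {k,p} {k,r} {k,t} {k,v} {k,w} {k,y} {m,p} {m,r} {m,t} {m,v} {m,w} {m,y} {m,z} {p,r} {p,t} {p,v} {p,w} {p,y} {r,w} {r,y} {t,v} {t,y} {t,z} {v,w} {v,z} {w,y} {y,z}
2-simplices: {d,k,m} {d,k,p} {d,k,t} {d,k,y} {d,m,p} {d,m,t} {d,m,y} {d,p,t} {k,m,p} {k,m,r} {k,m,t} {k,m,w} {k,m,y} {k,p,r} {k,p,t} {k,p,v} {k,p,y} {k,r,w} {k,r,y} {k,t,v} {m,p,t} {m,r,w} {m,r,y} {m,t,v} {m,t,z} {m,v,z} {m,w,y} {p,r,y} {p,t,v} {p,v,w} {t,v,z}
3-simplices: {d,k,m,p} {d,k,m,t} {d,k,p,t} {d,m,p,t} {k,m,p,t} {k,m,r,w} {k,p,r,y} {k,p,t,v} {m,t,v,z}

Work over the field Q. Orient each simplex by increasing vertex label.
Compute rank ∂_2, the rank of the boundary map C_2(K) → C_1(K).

n_0=10 n_1=33 n_2=31 n_3=9  [Q]
∂1: piv[dk,dm,dp,dt,dy,kr,kv,kw,mz] rk=9  ker:km,kp,kt,ky,mp,mr,mt,mv,mw,my,pr,pt,pv,pw,py,rw,ry,tv,ty,tz,vw,vz,wy,yz
∂2: piv[dkm,dkp,dkt,dky,dmp,dmt,dmy,dpt,kmr,kmw,kpr,kpv,kpy,krw,kry,ktv,mtv,mtz,mvz,mwy,pvw] rk=21  ker:kmp,kmt,kmy,kpt,mpt,mrw,mry,pry,ptv,tvz
∂3: piv[dkmp,dkmt,dkpt,dmpt,kmrw,kpry,kptv,mtvz] rk=8  ker:kmpt
rk∂_2=21

rank∂_2=21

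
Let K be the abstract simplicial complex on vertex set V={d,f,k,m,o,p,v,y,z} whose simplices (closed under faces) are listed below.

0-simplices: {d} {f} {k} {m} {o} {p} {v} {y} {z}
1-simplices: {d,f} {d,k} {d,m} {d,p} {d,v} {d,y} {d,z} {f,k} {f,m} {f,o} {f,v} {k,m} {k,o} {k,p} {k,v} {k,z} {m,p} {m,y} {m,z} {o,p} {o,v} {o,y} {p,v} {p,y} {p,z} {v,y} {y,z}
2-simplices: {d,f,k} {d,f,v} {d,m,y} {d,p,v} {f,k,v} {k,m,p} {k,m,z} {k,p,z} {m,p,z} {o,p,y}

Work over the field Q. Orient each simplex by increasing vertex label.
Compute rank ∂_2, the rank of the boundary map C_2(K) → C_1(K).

n_0=9 n_1=27 n_2=10  [Q]
∂1: piv[df,dk,dm,dp,dv,dy,dz,fo] rk=8  ker:fk,fm,fv,km,ko,kp,kv,kz,mp,my,mz,op,ov,oy,pv,py,pz,vy,yz
∂2: piv[dfk,dfv,dmy,dpv,fkv,kmp,kmz,kpz,opy] rk=9  ker:mpz
rk∂_2=9

rank∂_2=9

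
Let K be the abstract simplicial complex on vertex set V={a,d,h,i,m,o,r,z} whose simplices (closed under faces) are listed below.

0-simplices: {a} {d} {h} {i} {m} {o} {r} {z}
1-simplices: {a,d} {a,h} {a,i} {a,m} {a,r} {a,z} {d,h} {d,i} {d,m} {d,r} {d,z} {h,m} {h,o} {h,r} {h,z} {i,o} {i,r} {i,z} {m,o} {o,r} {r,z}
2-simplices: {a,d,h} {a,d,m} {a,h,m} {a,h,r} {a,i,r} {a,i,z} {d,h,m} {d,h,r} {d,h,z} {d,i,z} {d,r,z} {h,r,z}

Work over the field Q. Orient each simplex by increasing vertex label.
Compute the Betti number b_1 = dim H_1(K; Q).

n_0=8 n_1=21 n_2=12  [Q]
∂1: piv[ad,ah,ai,am,ar,az,ho] rk=7  ker:dh,di,dm,dr,dz,hm,hr,hz,io,ir,iz,mo,or,rz
∂2: piv[adh,adm,ahm,ahr,air,aiz,dhr,dhz,diz,drz] rk=10  ker:dhm,hrz
b_1=(21−7)−10=4

b_1=4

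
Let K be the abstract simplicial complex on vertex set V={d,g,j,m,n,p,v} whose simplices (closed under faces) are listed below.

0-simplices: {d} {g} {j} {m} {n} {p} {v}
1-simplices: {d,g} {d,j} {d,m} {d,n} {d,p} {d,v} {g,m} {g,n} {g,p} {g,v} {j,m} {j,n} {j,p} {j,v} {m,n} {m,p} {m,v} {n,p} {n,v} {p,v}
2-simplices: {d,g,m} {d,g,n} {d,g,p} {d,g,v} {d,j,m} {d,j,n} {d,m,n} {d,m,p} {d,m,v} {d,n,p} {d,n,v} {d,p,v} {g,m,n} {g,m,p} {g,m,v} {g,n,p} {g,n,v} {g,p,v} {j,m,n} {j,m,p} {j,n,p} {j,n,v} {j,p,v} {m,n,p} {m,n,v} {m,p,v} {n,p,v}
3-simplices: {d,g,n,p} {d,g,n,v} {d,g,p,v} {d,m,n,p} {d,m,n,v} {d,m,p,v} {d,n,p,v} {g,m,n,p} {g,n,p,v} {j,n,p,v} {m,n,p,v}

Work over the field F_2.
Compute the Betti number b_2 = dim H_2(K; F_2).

b_2=4

n_0=7 n_1=20 n_2=27 n_3=11  [Z2]
∂1: piv[dg,dj,dm,dn,dp,dv] rk=6  ker:gm,gn,gp,gv,jm,jn,jp,jv,mn,mp,mv,np,nv,pv
∂2: piv[dgm,dgn,dgp,dgv,djm,djn,dmn,dmp,dmv,dnp,dnv,dpv,jmp,jnv] rk=14  ker:gmn,gmp,gmv,gnp,gnv,gpv,jmn,jnp,jpv,mnp,mnv,mpv,npv
∂3: piv[dgnp,dgnv,dgpv,dmnp,dmnv,dmpv,dnpv,gmnp,jnpv] rk=9  ker:gnpv,mnpv
b_2=(27−14)−9=4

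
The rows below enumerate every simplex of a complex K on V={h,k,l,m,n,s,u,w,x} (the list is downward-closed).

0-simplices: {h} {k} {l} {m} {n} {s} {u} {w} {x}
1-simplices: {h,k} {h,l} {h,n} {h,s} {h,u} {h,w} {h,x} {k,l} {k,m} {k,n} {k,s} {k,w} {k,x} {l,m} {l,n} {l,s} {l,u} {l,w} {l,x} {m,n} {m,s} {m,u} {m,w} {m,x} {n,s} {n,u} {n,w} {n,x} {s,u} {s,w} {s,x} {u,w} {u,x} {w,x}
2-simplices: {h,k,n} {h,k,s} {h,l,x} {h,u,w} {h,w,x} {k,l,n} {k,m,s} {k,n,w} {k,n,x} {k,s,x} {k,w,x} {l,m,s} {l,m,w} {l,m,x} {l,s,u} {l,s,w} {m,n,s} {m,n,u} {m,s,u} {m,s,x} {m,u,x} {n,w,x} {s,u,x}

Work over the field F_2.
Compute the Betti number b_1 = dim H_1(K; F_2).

n_0=9 n_1=34 n_2=23  [Z2]
∂1: piv[hk,hl,hn,hs,hu,hw,hx,km] rk=8  ker:kl,kn,ks,kw,kx,lm,ln,ls,lu,lw,lx,mn,ms,mu,mw,mx,ns,nu,nw,nx,su,sw,sx,uw,ux,wx
∂2: piv[hkn,hks,hlx,huw,hwx,kln,kms,knw,knx,ksx,kwx,lms,lmw,lmx,lsu,lsw,mns,mnu,msu,msx,mux] rk=21  ker:nwx,sux
b_1=(34−8)−21=5

b_1=5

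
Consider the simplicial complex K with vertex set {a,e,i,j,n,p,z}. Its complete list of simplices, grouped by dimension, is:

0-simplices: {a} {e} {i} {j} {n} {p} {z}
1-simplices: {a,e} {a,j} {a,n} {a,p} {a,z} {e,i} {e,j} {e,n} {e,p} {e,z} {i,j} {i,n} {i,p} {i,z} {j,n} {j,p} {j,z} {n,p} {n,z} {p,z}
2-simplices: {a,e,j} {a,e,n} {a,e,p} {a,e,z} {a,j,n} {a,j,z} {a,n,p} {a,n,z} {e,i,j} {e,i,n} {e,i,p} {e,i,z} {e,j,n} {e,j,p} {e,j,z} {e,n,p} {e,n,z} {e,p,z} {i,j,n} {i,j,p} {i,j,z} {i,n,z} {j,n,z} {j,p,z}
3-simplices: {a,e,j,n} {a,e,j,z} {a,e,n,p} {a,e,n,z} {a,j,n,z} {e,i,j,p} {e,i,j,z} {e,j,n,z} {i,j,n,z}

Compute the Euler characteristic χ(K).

n_0=7 n_1=20 n_2=24 n_3=9
χ=+7−20+24−9=2

χ(K)=2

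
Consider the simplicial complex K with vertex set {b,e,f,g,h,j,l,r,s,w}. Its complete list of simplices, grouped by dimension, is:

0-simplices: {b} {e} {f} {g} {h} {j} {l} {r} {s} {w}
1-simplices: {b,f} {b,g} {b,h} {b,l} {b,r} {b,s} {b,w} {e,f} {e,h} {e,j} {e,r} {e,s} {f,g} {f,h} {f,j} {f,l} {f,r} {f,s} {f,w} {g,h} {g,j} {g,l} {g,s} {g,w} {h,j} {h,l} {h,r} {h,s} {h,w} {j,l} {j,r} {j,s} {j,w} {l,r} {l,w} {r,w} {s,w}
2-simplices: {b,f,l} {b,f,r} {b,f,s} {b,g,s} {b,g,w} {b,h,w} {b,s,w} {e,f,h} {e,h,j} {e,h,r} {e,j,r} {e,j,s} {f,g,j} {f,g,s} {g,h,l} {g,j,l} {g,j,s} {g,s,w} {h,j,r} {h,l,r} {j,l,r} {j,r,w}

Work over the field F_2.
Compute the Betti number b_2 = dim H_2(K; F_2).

n_0=10 n_1=37 n_2=22  [Z2]
∂1: piv[bf,bg,bh,bl,br,bs,bw,ef,ej] rk=9  ker:eh,er,es,fg,fh,fj,fl,fr,fs,fw,gh,gj,gl,gs,gw,hj,hl,hr,hs,hw,jl,jr,js,jw,lr,lw,rw,sw
∂2: piv[bfl,bfr,bfs,bgs,bgw,bhw,bsw,efh,ehj,ehr,ejr,ejs,fgj,fgs,ghl,gjl,gjs,hlr,jlr,jrw] rk=20  ker:gsw,hjr
b_2=(22−20)−0=2

b_2=2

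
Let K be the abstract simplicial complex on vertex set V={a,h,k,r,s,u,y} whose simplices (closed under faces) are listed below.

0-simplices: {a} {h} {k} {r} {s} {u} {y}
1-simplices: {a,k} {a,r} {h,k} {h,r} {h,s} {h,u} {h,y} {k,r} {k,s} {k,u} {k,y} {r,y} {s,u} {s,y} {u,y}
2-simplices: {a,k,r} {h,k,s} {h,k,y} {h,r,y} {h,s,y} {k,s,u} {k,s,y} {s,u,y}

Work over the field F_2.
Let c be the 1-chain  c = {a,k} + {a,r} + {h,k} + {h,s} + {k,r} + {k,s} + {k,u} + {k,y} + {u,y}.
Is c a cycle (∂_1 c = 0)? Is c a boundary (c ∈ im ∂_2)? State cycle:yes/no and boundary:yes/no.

cycle:yes boundary:yes

n_0=7 n_1=15 n_2=8  [Z2]
∂1: piv[ak,ar,hk,hs,hu,hy] rk=6  ker:hr,kr,ks,ku,ky,ry,su,sy,uy
∂2: piv[akr,hks,hky,hry,hsy,ksu,suy] rk=7  ker:ksy
∂1c = 0
c vs im∂2: reduces to 0 ⇒ boundary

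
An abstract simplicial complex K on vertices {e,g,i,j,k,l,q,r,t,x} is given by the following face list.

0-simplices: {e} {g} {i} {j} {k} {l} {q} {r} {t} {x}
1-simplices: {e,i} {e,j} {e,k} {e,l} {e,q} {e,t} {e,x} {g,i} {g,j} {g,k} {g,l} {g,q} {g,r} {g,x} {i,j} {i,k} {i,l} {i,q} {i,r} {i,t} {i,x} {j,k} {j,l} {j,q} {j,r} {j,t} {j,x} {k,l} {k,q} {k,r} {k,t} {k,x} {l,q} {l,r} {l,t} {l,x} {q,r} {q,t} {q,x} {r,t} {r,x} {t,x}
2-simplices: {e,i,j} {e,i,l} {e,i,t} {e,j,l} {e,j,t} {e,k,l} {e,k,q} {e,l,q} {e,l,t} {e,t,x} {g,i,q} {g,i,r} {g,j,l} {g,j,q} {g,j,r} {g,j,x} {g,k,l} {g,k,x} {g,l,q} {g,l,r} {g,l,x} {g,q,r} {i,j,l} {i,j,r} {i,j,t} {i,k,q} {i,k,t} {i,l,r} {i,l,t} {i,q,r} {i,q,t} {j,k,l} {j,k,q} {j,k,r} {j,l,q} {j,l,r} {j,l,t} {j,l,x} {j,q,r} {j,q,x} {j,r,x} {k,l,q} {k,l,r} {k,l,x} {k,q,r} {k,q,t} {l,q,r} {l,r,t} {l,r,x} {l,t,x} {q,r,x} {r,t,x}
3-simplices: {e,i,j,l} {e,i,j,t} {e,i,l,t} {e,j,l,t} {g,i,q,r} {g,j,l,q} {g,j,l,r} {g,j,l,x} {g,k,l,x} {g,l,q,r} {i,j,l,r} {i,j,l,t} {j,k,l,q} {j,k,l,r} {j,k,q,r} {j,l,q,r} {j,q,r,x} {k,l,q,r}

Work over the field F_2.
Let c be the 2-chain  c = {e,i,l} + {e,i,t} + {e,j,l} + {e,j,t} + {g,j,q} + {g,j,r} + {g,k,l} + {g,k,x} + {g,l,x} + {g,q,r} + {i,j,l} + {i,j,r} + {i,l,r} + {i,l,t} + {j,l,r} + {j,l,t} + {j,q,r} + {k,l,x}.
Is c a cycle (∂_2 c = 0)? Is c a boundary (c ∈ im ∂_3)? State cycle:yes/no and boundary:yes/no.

cycle:yes boundary:yes

n_0=10 n_1=42 n_2=52 n_3=18  [Z2]
∂1: piv[ei,ej,ek,el,eq,et,ex,gi,gr] rk=9  ker:gj,gk,gl,gq,gx,ij,ik,il,iq,ir,it,ix,jk,jl,jq,jr,jt,jx,kl,kq,kr,kt,kx,lq,lr,lt,lx,qr,qt,qx,rt,rx,tx
∂2: piv[eij,eil,eit,ejl,ejt,ekl,ekq,elq,elt,etx,giq,gir,gjl,gjq,gjr,gjx,gkl,gkx,glq,glr,glx,gqr,ijr,ikq,ikt,iqt,jkl,jkr,jqx,jrx,lrt,ltx] rk=32  ker:ijl,ijt,ilr,ilt,iqr,jkq,jlq,jlr,jlt,jlx,jqr,klq,klr,klx,kqr,kqt,lqr,lrx,qrx,rtx
∂3: piv[eijl,eijt,eilt,ejlt,giqr,gjlq,gjlr,gjlx,gklx,glqr,ijlr,jklq,jklr,jkqr,jlqr,jqrx] rk=16  ker:ijlt,klqr
∂2c = 0
c vs im∂3: reduces to 0 ⇒ boundary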